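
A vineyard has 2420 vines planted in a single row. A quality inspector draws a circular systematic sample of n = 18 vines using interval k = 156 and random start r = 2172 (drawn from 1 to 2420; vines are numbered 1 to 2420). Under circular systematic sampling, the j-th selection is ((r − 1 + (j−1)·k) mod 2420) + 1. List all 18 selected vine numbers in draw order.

2172, 2328, 64, 220, 376, 532, 688, 844, 1000, 1156, 1312, 1468, 1624, 1780, 1936, 2092, 2248, 2404

Selection 1: 2172
Selection 2: 2172 + 156 = 2328
Selection 3: 2328 + 156 = 2484 → 2484 − 2420 = 64
Selection 4: 64 + 156 = 220
Selection 5: 220 + 156 = 376
Selection 6: 376 + 156 = 532
Selection 7: 532 + 156 = 688
Selection 8: 688 + 156 = 844
Selection 9: 844 + 156 = 1000
Selection 10: 1000 + 156 = 1156
Selection 11: 1156 + 156 = 1312
Selection 12: 1312 + 156 = 1468
Selection 13: 1468 + 156 = 1624
Selection 14: 1624 + 156 = 1780
Selection 15: 1780 + 156 = 1936
Selection 16: 1936 + 156 = 2092
Selection 17: 2092 + 156 = 2248
Selection 18: 2248 + 156 = 2404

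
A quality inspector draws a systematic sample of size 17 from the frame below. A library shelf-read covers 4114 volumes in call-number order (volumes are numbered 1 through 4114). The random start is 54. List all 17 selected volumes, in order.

54, 296, 538, 780, 1022, 1264, 1506, 1748, 1990, 2232, 2474, 2716, 2958, 3200, 3442, 3684, 3926

k = N/n = 4114/17 = 242
volume 1: 54
volume 2: 54 + 242 = 296
volume 3: 296 + 242 = 538
volume 4: 538 + 242 = 780
volume 5: 780 + 242 = 1022
volume 6: 1022 + 242 = 1264
volume 7: 1264 + 242 = 1506
volume 8: 1506 + 242 = 1748
volume 9: 1748 + 242 = 1990
volume 10: 1990 + 242 = 2232
volume 11: 2232 + 242 = 2474
volume 12: 2474 + 242 = 2716
volume 13: 2716 + 242 = 2958
volume 14: 2958 + 242 = 3200
volume 15: 3200 + 242 = 3442
volume 16: 3442 + 242 = 3684
volume 17: 3684 + 242 = 3926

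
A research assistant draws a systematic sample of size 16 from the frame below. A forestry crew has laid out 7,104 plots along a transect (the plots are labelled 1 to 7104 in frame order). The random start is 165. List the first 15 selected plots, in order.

165, 609, 1053, 1497, 1941, 2385, 2829, 3273, 3717, 4161, 4605, 5049, 5493, 5937, 6381

k = N/n = 7104/16 = 444
plot 1: 165
plot 2: 165 + 444 = 609
plot 3: 609 + 444 = 1053
plot 4: 1053 + 444 = 1497
plot 5: 1497 + 444 = 1941
plot 6: 1941 + 444 = 2385
plot 7: 2385 + 444 = 2829
plot 8: 2829 + 444 = 3273
plot 9: 3273 + 444 = 3717
plot 10: 3717 + 444 = 4161
plot 11: 4161 + 444 = 4605
plot 12: 4605 + 444 = 5049
plot 13: 5049 + 444 = 5493
plot 14: 5493 + 444 = 5937
plot 15: 5937 + 444 = 6381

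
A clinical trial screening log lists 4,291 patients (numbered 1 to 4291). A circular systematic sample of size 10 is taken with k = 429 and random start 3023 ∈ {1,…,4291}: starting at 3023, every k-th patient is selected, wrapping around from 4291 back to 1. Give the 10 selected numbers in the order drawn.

Selection 1: 3023
Selection 2: 3023 + 429 = 3452
Selection 3: 3452 + 429 = 3881
Selection 4: 3881 + 429 = 4310 → 4310 − 4291 = 19
Selection 5: 19 + 429 = 448
Selection 6: 448 + 429 = 877
Selection 7: 877 + 429 = 1306
Selection 8: 1306 + 429 = 1735
Selection 9: 1735 + 429 = 2164
Selection 10: 2164 + 429 = 2593

3023, 3452, 3881, 19, 448, 877, 1306, 1735, 2164, 2593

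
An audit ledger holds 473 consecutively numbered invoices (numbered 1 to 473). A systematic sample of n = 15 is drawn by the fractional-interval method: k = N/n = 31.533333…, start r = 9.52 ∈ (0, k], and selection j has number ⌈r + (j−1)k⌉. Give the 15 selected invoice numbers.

10, 42, 73, 105, 136, 168, 199, 231, 262, 294, 325, 357, 388, 420, 451

j=1: r + 0k = 9.52 → ⌈·⌉ = 10
j=2: r + 1k = 41.053333… → ⌈·⌉ = 42
j=3: r + 2k = 72.586666… → ⌈·⌉ = 73
j=4: r + 3k = 104.12 → ⌈·⌉ = 105
j=5: r + 4k = 135.653333… → ⌈·⌉ = 136
j=6: r + 5k = 167.186666… → ⌈·⌉ = 168
j=7: r + 6k = 198.72 → ⌈·⌉ = 199
j=8: r + 7k = 230.253333… → ⌈·⌉ = 231
j=9: r + 8k = 261.786666… → ⌈·⌉ = 262
j=10: r + 9k = 293.32 → ⌈·⌉ = 294
j=11: r + 10k = 324.853333… → ⌈·⌉ = 325
j=12: r + 11k = 356.386666… → ⌈·⌉ = 357
j=13: r + 12k = 387.92 → ⌈·⌉ = 388
j=14: r + 13k = 419.453333… → ⌈·⌉ = 420
j=15: r + 14k = 450.986666… → ⌈·⌉ = 451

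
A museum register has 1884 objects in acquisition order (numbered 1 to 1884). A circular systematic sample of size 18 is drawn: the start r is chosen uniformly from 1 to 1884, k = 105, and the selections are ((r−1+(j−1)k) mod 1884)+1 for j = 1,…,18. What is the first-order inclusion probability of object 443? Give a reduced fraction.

3/314

For each position j, as r ranges over 1…1884 the j-th selection hits every object exactly once, so object 443 is selected for exactly 18 of the 1884 starts.
Inclusion probability = 18/1884 = 3/314.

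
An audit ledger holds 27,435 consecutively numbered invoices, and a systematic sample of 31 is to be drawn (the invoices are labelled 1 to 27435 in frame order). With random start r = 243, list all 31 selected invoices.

k = N/n = 27435/31 = 885
invoice 1: 243
invoice 2: 243 + 885 = 1128
invoice 3: 1128 + 885 = 2013
invoice 4: 2013 + 885 = 2898
invoice 5: 2898 + 885 = 3783
invoice 6: 3783 + 885 = 4668
invoice 7: 4668 + 885 = 5553
invoice 8: 5553 + 885 = 6438
invoice 9: 6438 + 885 = 7323
invoice 10: 7323 + 885 = 8208
invoice 11: 8208 + 885 = 9093
invoice 12: 9093 + 885 = 9978
invoice 13: 9978 + 885 = 10863
invoice 14: 10863 + 885 = 11748
invoice 15: 11748 + 885 = 12633
invoice 16: 12633 + 885 = 13518
invoice 17: 13518 + 885 = 14403
invoice 18: 14403 + 885 = 15288
invoice 19: 15288 + 885 = 16173
invoice 20: 16173 + 885 = 17058
invoice 21: 17058 + 885 = 17943
invoice 22: 17943 + 885 = 18828
invoice 23: 18828 + 885 = 19713
invoice 24: 19713 + 885 = 20598
invoice 25: 20598 + 885 = 21483
invoice 26: 21483 + 885 = 22368
invoice 27: 22368 + 885 = 23253
invoice 28: 23253 + 885 = 24138
invoice 29: 24138 + 885 = 25023
invoice 30: 25023 + 885 = 25908
invoice 31: 25908 + 885 = 26793

243, 1128, 2013, 2898, 3783, 4668, 5553, 6438, 7323, 8208, 9093, 9978, 10863, 11748, 12633, 13518, 14403, 15288, 16173, 17058, 17943, 18828, 19713, 20598, 21483, 22368, 23253, 24138, 25023, 25908, 26793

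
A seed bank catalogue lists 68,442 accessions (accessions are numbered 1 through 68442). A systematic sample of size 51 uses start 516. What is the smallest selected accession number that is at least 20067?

k = 68442/51 = 1342
Steps past start: ⌈(20067 − 516)/1342⌉ = ⌈19551/1342⌉ = 15
Selected accession: 516 + 15×1342 = 20646

20646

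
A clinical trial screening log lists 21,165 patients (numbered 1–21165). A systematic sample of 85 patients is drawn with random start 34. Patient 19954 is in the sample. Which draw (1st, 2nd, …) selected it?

81

k = 21165/85 = 249
position = (19954 − 34)/249 + 1 = 19920/249 + 1 = 80 + 1 = 81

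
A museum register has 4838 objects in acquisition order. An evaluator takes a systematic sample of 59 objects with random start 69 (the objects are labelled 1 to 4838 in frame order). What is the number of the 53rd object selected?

k = 4838/59 = 82
53rd selection = r + (53−1)·k = 69 + 52×82 = 69 + 4264 = 4333

4333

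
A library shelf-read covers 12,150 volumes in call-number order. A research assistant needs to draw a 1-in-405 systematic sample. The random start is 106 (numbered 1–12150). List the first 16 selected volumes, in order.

volume 1: 106
volume 2: 106 + 405 = 511
volume 3: 511 + 405 = 916
volume 4: 916 + 405 = 1321
volume 5: 1321 + 405 = 1726
volume 6: 1726 + 405 = 2131
volume 7: 2131 + 405 = 2536
volume 8: 2536 + 405 = 2941
volume 9: 2941 + 405 = 3346
volume 10: 3346 + 405 = 3751
volume 11: 3751 + 405 = 4156
volume 12: 4156 + 405 = 4561
volume 13: 4561 + 405 = 4966
volume 14: 4966 + 405 = 5371
volume 15: 5371 + 405 = 5776
volume 16: 5776 + 405 = 6181

106, 511, 916, 1321, 1726, 2131, 2536, 2941, 3346, 3751, 4156, 4561, 4966, 5371, 5776, 6181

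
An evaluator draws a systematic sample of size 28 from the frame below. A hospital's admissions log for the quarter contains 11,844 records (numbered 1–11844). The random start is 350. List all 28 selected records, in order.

350, 773, 1196, 1619, 2042, 2465, 2888, 3311, 3734, 4157, 4580, 5003, 5426, 5849, 6272, 6695, 7118, 7541, 7964, 8387, 8810, 9233, 9656, 10079, 10502, 10925, 11348, 11771

k = N/n = 11844/28 = 423
record 1: 350
record 2: 350 + 423 = 773
record 3: 773 + 423 = 1196
record 4: 1196 + 423 = 1619
record 5: 1619 + 423 = 2042
record 6: 2042 + 423 = 2465
record 7: 2465 + 423 = 2888
record 8: 2888 + 423 = 3311
record 9: 3311 + 423 = 3734
record 10: 3734 + 423 = 4157
record 11: 4157 + 423 = 4580
record 12: 4580 + 423 = 5003
record 13: 5003 + 423 = 5426
record 14: 5426 + 423 = 5849
record 15: 5849 + 423 = 6272
record 16: 6272 + 423 = 6695
record 17: 6695 + 423 = 7118
record 18: 7118 + 423 = 7541
record 19: 7541 + 423 = 7964
record 20: 7964 + 423 = 8387
record 21: 8387 + 423 = 8810
record 22: 8810 + 423 = 9233
record 23: 9233 + 423 = 9656
record 24: 9656 + 423 = 10079
record 25: 10079 + 423 = 10502
record 26: 10502 + 423 = 10925
record 27: 10925 + 423 = 11348
record 28: 11348 + 423 = 11771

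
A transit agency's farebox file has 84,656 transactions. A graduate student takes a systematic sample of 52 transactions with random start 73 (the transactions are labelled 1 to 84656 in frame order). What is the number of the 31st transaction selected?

48913

k = 84656/52 = 1628
31st selection = r + (31−1)·k = 73 + 30×1628 = 73 + 48840 = 48913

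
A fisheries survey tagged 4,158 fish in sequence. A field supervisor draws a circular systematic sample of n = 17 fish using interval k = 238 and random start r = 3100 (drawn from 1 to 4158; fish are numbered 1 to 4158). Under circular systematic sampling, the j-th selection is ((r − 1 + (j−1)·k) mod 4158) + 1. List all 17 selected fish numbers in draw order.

3100, 3338, 3576, 3814, 4052, 132, 370, 608, 846, 1084, 1322, 1560, 1798, 2036, 2274, 2512, 2750

Selection 1: 3100
Selection 2: 3100 + 238 = 3338
Selection 3: 3338 + 238 = 3576
Selection 4: 3576 + 238 = 3814
Selection 5: 3814 + 238 = 4052
Selection 6: 4052 + 238 = 4290 → 4290 − 4158 = 132
Selection 7: 132 + 238 = 370
Selection 8: 370 + 238 = 608
Selection 9: 608 + 238 = 846
Selection 10: 846 + 238 = 1084
Selection 11: 1084 + 238 = 1322
Selection 12: 1322 + 238 = 1560
Selection 13: 1560 + 238 = 1798
Selection 14: 1798 + 238 = 2036
Selection 15: 2036 + 238 = 2274
Selection 16: 2274 + 238 = 2512
Selection 17: 2512 + 238 = 2750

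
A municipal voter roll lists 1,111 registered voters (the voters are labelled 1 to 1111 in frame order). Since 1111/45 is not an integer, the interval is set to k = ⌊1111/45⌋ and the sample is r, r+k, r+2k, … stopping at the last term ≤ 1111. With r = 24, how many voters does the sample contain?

46

k = ⌊1111/45⌋ = 24
Achieved size = ⌊(1111 − 24)/24⌋ + 1 = ⌊1087/24⌋ + 1 = 45 + 1 = 46
(last selection: 24 + 45×24 = 1104 ≤ 1111; next would be 1128 > 1111)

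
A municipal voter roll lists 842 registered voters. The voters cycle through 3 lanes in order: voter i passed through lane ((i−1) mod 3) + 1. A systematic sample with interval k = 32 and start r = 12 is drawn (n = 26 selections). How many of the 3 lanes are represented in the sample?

Consecutive selections differ by k = 32, so their lane numbers differ by 32 mod 3 = 2.
gcd(32, 3) = 1, so the sample visits 3/1 = 3 distinct residues mod 3.
Start 12 is lane 3; the lanes hit are 1, 2, 3.

3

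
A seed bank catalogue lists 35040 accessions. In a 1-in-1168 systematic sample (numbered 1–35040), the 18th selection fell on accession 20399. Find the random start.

k = 1168
r = 20399 − (18−1)×1168 = 20399 − 19856 = 543

543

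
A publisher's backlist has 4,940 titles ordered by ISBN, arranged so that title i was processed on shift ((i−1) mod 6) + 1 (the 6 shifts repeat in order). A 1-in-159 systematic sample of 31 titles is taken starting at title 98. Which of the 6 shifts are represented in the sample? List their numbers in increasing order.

2, 5

Consecutive selections differ by k = 159, so their shift numbers differ by 159 mod 6 = 3.
gcd(159, 6) = 3, so the sample visits 6/3 = 2 distinct residues mod 6.
Start 98 is shift 2; the shifts hit are 2, 5.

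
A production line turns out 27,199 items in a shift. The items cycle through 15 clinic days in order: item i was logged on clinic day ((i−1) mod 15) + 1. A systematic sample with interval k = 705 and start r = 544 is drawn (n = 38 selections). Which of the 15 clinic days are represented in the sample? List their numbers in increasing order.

4

Consecutive selections differ by k = 705, so their clinic day numbers differ by 705 mod 15 = 0.
gcd(705, 15) = 15, so the sample visits 15/15 = 1 distinct residues mod 15.
Start 544 is clinic day 4; the clinic days hit are 4.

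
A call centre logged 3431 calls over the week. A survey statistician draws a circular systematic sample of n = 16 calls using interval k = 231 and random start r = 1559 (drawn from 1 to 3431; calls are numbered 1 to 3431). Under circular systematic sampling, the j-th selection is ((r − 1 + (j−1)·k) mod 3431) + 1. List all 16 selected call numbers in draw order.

Selection 1: 1559
Selection 2: 1559 + 231 = 1790
Selection 3: 1790 + 231 = 2021
Selection 4: 2021 + 231 = 2252
Selection 5: 2252 + 231 = 2483
Selection 6: 2483 + 231 = 2714
Selection 7: 2714 + 231 = 2945
Selection 8: 2945 + 231 = 3176
Selection 9: 3176 + 231 = 3407
Selection 10: 3407 + 231 = 3638 → 3638 − 3431 = 207
Selection 11: 207 + 231 = 438
Selection 12: 438 + 231 = 669
Selection 13: 669 + 231 = 900
Selection 14: 900 + 231 = 1131
Selection 15: 1131 + 231 = 1362
Selection 16: 1362 + 231 = 1593

1559, 1790, 2021, 2252, 2483, 2714, 2945, 3176, 3407, 207, 438, 669, 900, 1131, 1362, 1593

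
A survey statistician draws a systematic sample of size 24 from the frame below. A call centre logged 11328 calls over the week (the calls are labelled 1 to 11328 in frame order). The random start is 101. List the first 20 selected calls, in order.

101, 573, 1045, 1517, 1989, 2461, 2933, 3405, 3877, 4349, 4821, 5293, 5765, 6237, 6709, 7181, 7653, 8125, 8597, 9069

k = N/n = 11328/24 = 472
call 1: 101
call 2: 101 + 472 = 573
call 3: 573 + 472 = 1045
call 4: 1045 + 472 = 1517
call 5: 1517 + 472 = 1989
call 6: 1989 + 472 = 2461
call 7: 2461 + 472 = 2933
call 8: 2933 + 472 = 3405
call 9: 3405 + 472 = 3877
call 10: 3877 + 472 = 4349
call 11: 4349 + 472 = 4821
call 12: 4821 + 472 = 5293
call 13: 5293 + 472 = 5765
call 14: 5765 + 472 = 6237
call 15: 6237 + 472 = 6709
call 16: 6709 + 472 = 7181
call 17: 7181 + 472 = 7653
call 18: 7653 + 472 = 8125
call 19: 8125 + 472 = 8597
call 20: 8597 + 472 = 9069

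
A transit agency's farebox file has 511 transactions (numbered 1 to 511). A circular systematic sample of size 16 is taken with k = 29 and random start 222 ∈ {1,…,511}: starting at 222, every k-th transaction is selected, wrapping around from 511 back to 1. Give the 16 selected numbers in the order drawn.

222, 251, 280, 309, 338, 367, 396, 425, 454, 483, 1, 30, 59, 88, 117, 146

Selection 1: 222
Selection 2: 222 + 29 = 251
Selection 3: 251 + 29 = 280
Selection 4: 280 + 29 = 309
Selection 5: 309 + 29 = 338
Selection 6: 338 + 29 = 367
Selection 7: 367 + 29 = 396
Selection 8: 396 + 29 = 425
Selection 9: 425 + 29 = 454
Selection 10: 454 + 29 = 483
Selection 11: 483 + 29 = 512 → 512 − 511 = 1
Selection 12: 1 + 29 = 30
Selection 13: 30 + 29 = 59
Selection 14: 59 + 29 = 88
Selection 15: 88 + 29 = 117
Selection 16: 117 + 29 = 146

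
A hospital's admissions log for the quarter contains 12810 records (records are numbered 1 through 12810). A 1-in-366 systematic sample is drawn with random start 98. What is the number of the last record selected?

k = 366
35th selection = r + (35−1)·k = 98 + 34×366 = 98 + 12444 = 12542

12542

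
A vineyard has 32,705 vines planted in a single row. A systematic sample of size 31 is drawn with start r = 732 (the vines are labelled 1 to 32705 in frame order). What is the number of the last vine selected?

k = 32705/31 = 1055
31st selection = r + (31−1)·k = 732 + 30×1055 = 732 + 31650 = 32382

32382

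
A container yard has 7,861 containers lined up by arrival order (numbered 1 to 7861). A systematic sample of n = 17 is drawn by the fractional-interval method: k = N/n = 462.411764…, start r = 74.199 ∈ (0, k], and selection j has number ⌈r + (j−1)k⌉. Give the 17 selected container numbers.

j=1: r + 0k = 74.199 → ⌈·⌉ = 75
j=2: r + 1k = 536.610764… → ⌈·⌉ = 537
j=3: r + 2k = 999.022529… → ⌈·⌉ = 1000
j=4: r + 3k = 1461.434294… → ⌈·⌉ = 1462
j=5: r + 4k = 1923.846058… → ⌈·⌉ = 1924
j=6: r + 5k = 2386.257823… → ⌈·⌉ = 2387
j=7: r + 6k = 2848.669588… → ⌈·⌉ = 2849
j=8: r + 7k = 3311.081352… → ⌈·⌉ = 3312
j=9: r + 8k = 3773.493117… → ⌈·⌉ = 3774
j=10: r + 9k = 4235.904882… → ⌈·⌉ = 4236
j=11: r + 10k = 4698.316647… → ⌈·⌉ = 4699
j=12: r + 11k = 5160.728411… → ⌈·⌉ = 5161
j=13: r + 12k = 5623.140176… → ⌈·⌉ = 5624
j=14: r + 13k = 6085.551941… → ⌈·⌉ = 6086
j=15: r + 14k = 6547.963705… → ⌈·⌉ = 6548
j=16: r + 15k = 7010.375470… → ⌈·⌉ = 7011
j=17: r + 16k = 7472.787235… → ⌈·⌉ = 7473

75, 537, 1000, 1462, 1924, 2387, 2849, 3312, 3774, 4236, 4699, 5161, 5624, 6086, 6548, 7011, 7473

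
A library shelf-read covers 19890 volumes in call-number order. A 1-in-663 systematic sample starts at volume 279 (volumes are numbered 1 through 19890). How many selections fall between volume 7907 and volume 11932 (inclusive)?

6

k = 663
First selection ≥ 7907: 279 + ⌈(7907−279)/663⌉·663 = 279 + 12×663 = 8235
Last selection ≤ 11932: 279 + ⌊(11932−279)/663⌋·663 = 279 + 17×663 = 11550
Count = 17 − 12 + 1 = 6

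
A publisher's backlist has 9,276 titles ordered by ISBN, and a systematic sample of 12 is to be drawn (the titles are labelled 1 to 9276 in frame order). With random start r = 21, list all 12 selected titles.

21, 794, 1567, 2340, 3113, 3886, 4659, 5432, 6205, 6978, 7751, 8524

k = N/n = 9276/12 = 773
title 1: 21
title 2: 21 + 773 = 794
title 3: 794 + 773 = 1567
title 4: 1567 + 773 = 2340
title 5: 2340 + 773 = 3113
title 6: 3113 + 773 = 3886
title 7: 3886 + 773 = 4659
title 8: 4659 + 773 = 5432
title 9: 5432 + 773 = 6205
title 10: 6205 + 773 = 6978
title 11: 6978 + 773 = 7751
title 12: 7751 + 773 = 8524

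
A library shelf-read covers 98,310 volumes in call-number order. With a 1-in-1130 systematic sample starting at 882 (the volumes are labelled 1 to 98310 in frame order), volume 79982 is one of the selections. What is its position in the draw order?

71

k = 1130
position = (79982 − 882)/1130 + 1 = 79100/1130 + 1 = 70 + 1 = 71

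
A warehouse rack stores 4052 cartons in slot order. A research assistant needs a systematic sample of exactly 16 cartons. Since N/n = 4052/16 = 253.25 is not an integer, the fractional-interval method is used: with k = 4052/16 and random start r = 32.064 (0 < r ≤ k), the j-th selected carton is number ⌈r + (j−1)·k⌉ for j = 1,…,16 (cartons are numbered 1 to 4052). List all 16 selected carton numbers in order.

33, 286, 539, 792, 1046, 1299, 1552, 1805, 2059, 2312, 2565, 2818, 3072, 3325, 3578, 3831

j=1: r + 0k = 32.064 → ⌈·⌉ = 33
j=2: r + 1k = 285.314 → ⌈·⌉ = 286
j=3: r + 2k = 538.564 → ⌈·⌉ = 539
j=4: r + 3k = 791.814 → ⌈·⌉ = 792
j=5: r + 4k = 1045.064 → ⌈·⌉ = 1046
j=6: r + 5k = 1298.314 → ⌈·⌉ = 1299
j=7: r + 6k = 1551.564 → ⌈·⌉ = 1552
j=8: r + 7k = 1804.814 → ⌈·⌉ = 1805
j=9: r + 8k = 2058.064 → ⌈·⌉ = 2059
j=10: r + 9k = 2311.314 → ⌈·⌉ = 2312
j=11: r + 10k = 2564.564 → ⌈·⌉ = 2565
j=12: r + 11k = 2817.814 → ⌈·⌉ = 2818
j=13: r + 12k = 3071.064 → ⌈·⌉ = 3072
j=14: r + 13k = 3324.314 → ⌈·⌉ = 3325
j=15: r + 14k = 3577.564 → ⌈·⌉ = 3578
j=16: r + 15k = 3830.814 → ⌈·⌉ = 3831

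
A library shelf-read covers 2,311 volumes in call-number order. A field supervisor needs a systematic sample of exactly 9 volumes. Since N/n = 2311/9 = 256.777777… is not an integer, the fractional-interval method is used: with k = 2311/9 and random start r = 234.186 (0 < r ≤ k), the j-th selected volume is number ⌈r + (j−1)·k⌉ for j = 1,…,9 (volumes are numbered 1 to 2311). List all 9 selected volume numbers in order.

235, 491, 748, 1005, 1262, 1519, 1775, 2032, 2289

j=1: r + 0k = 234.186 → ⌈·⌉ = 235
j=2: r + 1k = 490.963777… → ⌈·⌉ = 491
j=3: r + 2k = 747.741555… → ⌈·⌉ = 748
j=4: r + 3k = 1004.519333… → ⌈·⌉ = 1005
j=5: r + 4k = 1261.297111… → ⌈·⌉ = 1262
j=6: r + 5k = 1518.074888… → ⌈·⌉ = 1519
j=7: r + 6k = 1774.852666… → ⌈·⌉ = 1775
j=8: r + 7k = 2031.630444… → ⌈·⌉ = 2032
j=9: r + 8k = 2288.408222… → ⌈·⌉ = 2289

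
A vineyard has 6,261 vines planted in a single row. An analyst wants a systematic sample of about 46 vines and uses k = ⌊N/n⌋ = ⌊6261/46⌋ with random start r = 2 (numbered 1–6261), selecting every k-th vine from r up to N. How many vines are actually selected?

k = ⌊6261/46⌋ = 136
Achieved size = ⌊(6261 − 2)/136⌋ + 1 = ⌊6259/136⌋ + 1 = 46 + 1 = 47
(last selection: 2 + 46×136 = 6258 ≤ 6261; next would be 6394 > 6261)

47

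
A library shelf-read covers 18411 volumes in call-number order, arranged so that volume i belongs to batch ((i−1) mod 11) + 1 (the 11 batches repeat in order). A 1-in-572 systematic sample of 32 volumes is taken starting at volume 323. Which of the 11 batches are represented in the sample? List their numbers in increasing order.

Consecutive selections differ by k = 572, so their batch numbers differ by 572 mod 11 = 0.
gcd(572, 11) = 11, so the sample visits 11/11 = 1 distinct residues mod 11.
Start 323 is batch 4; the batches hit are 4.

4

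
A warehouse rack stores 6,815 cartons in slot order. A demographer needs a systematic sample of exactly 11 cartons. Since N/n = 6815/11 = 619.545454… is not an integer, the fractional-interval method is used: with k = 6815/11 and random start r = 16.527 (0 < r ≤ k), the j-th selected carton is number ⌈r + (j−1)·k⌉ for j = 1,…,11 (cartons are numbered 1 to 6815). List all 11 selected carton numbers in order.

j=1: r + 0k = 16.527 → ⌈·⌉ = 17
j=2: r + 1k = 636.072454… → ⌈·⌉ = 637
j=3: r + 2k = 1255.617909… → ⌈·⌉ = 1256
j=4: r + 3k = 1875.163363… → ⌈·⌉ = 1876
j=5: r + 4k = 2494.708818… → ⌈·⌉ = 2495
j=6: r + 5k = 3114.254272… → ⌈·⌉ = 3115
j=7: r + 6k = 3733.799727… → ⌈·⌉ = 3734
j=8: r + 7k = 4353.345181… → ⌈·⌉ = 4354
j=9: r + 8k = 4972.890636… → ⌈·⌉ = 4973
j=10: r + 9k = 5592.436090… → ⌈·⌉ = 5593
j=11: r + 10k = 6211.981545… → ⌈·⌉ = 6212

17, 637, 1256, 1876, 2495, 3115, 3734, 4354, 4973, 5593, 6212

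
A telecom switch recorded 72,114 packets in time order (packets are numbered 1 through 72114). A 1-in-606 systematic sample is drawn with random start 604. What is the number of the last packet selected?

72112

k = 606
119th selection = r + (119−1)·k = 604 + 118×606 = 604 + 71508 = 72112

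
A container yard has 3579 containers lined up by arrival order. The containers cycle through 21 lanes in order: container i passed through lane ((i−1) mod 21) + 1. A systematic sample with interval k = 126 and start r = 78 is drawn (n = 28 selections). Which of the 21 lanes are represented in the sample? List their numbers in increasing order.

15

Consecutive selections differ by k = 126, so their lane numbers differ by 126 mod 21 = 0.
gcd(126, 21) = 21, so the sample visits 21/21 = 1 distinct residues mod 21.
Start 78 is lane 15; the lanes hit are 15.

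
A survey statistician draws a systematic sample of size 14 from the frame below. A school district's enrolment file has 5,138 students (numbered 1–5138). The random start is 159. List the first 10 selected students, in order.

159, 526, 893, 1260, 1627, 1994, 2361, 2728, 3095, 3462

k = N/n = 5138/14 = 367
student 1: 159
student 2: 159 + 367 = 526
student 3: 526 + 367 = 893
student 4: 893 + 367 = 1260
student 5: 1260 + 367 = 1627
student 6: 1627 + 367 = 1994
student 7: 1994 + 367 = 2361
student 8: 2361 + 367 = 2728
student 9: 2728 + 367 = 3095
student 10: 3095 + 367 = 3462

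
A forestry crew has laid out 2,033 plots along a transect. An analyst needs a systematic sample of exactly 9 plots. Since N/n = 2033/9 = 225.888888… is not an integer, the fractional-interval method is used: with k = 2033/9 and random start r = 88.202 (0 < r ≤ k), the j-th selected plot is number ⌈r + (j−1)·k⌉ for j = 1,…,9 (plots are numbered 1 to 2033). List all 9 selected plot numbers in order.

89, 315, 540, 766, 992, 1218, 1444, 1670, 1896

j=1: r + 0k = 88.202 → ⌈·⌉ = 89
j=2: r + 1k = 314.090888… → ⌈·⌉ = 315
j=3: r + 2k = 539.979777… → ⌈·⌉ = 540
j=4: r + 3k = 765.868666… → ⌈·⌉ = 766
j=5: r + 4k = 991.757555… → ⌈·⌉ = 992
j=6: r + 5k = 1217.646444… → ⌈·⌉ = 1218
j=7: r + 6k = 1443.535333… → ⌈·⌉ = 1444
j=8: r + 7k = 1669.424222… → ⌈·⌉ = 1670
j=9: r + 8k = 1895.313111… → ⌈·⌉ = 1896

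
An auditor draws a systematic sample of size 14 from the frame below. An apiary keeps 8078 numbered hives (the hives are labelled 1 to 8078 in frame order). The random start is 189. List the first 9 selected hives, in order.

k = N/n = 8078/14 = 577
hive 1: 189
hive 2: 189 + 577 = 766
hive 3: 766 + 577 = 1343
hive 4: 1343 + 577 = 1920
hive 5: 1920 + 577 = 2497
hive 6: 2497 + 577 = 3074
hive 7: 3074 + 577 = 3651
hive 8: 3651 + 577 = 4228
hive 9: 4228 + 577 = 4805

189, 766, 1343, 1920, 2497, 3074, 3651, 4228, 4805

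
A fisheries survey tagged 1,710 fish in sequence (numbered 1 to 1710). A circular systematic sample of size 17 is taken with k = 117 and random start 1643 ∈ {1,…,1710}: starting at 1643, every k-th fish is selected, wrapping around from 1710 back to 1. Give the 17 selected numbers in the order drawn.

1643, 50, 167, 284, 401, 518, 635, 752, 869, 986, 1103, 1220, 1337, 1454, 1571, 1688, 95

Selection 1: 1643
Selection 2: 1643 + 117 = 1760 → 1760 − 1710 = 50
Selection 3: 50 + 117 = 167
Selection 4: 167 + 117 = 284
Selection 5: 284 + 117 = 401
Selection 6: 401 + 117 = 518
Selection 7: 518 + 117 = 635
Selection 8: 635 + 117 = 752
Selection 9: 752 + 117 = 869
Selection 10: 869 + 117 = 986
Selection 11: 986 + 117 = 1103
Selection 12: 1103 + 117 = 1220
Selection 13: 1220 + 117 = 1337
Selection 14: 1337 + 117 = 1454
Selection 15: 1454 + 117 = 1571
Selection 16: 1571 + 117 = 1688
Selection 17: 1688 + 117 = 1805 → 1805 − 1710 = 95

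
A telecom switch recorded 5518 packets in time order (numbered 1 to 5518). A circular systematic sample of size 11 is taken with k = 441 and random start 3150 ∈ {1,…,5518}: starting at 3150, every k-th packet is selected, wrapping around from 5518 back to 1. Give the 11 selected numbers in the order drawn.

Selection 1: 3150
Selection 2: 3150 + 441 = 3591
Selection 3: 3591 + 441 = 4032
Selection 4: 4032 + 441 = 4473
Selection 5: 4473 + 441 = 4914
Selection 6: 4914 + 441 = 5355
Selection 7: 5355 + 441 = 5796 → 5796 − 5518 = 278
Selection 8: 278 + 441 = 719
Selection 9: 719 + 441 = 1160
Selection 10: 1160 + 441 = 1601
Selection 11: 1601 + 441 = 2042

3150, 3591, 4032, 4473, 4914, 5355, 278, 719, 1160, 1601, 2042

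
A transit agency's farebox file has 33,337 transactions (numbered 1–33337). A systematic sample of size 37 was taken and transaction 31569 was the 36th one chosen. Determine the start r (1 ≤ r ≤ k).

34

k = 33337/37 = 901
r = 31569 − (36−1)×901 = 31569 − 31535 = 34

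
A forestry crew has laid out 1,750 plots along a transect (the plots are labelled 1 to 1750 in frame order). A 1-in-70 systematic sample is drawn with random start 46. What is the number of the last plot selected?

k = 70
25th selection = r + (25−1)·k = 46 + 24×70 = 46 + 1680 = 1726

1726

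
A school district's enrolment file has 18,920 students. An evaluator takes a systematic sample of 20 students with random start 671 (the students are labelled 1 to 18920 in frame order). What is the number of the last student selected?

18645

k = 18920/20 = 946
20th selection = r + (20−1)·k = 671 + 19×946 = 671 + 17974 = 18645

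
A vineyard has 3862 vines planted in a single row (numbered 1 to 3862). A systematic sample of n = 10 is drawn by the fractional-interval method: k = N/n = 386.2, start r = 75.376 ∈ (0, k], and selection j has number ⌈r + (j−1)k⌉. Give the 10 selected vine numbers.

76, 462, 848, 1234, 1621, 2007, 2393, 2779, 3165, 3552

j=1: r + 0k = 75.376 → ⌈·⌉ = 76
j=2: r + 1k = 461.576 → ⌈·⌉ = 462
j=3: r + 2k = 847.776 → ⌈·⌉ = 848
j=4: r + 3k = 1233.976 → ⌈·⌉ = 1234
j=5: r + 4k = 1620.176 → ⌈·⌉ = 1621
j=6: r + 5k = 2006.376 → ⌈·⌉ = 2007
j=7: r + 6k = 2392.576 → ⌈·⌉ = 2393
j=8: r + 7k = 2778.776 → ⌈·⌉ = 2779
j=9: r + 8k = 3164.976 → ⌈·⌉ = 3165
j=10: r + 9k = 3551.176 → ⌈·⌉ = 3552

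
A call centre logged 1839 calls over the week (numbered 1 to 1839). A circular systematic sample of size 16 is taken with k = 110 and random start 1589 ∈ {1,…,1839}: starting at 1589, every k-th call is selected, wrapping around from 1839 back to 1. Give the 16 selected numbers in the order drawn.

1589, 1699, 1809, 80, 190, 300, 410, 520, 630, 740, 850, 960, 1070, 1180, 1290, 1400

Selection 1: 1589
Selection 2: 1589 + 110 = 1699
Selection 3: 1699 + 110 = 1809
Selection 4: 1809 + 110 = 1919 → 1919 − 1839 = 80
Selection 5: 80 + 110 = 190
Selection 6: 190 + 110 = 300
Selection 7: 300 + 110 = 410
Selection 8: 410 + 110 = 520
Selection 9: 520 + 110 = 630
Selection 10: 630 + 110 = 740
Selection 11: 740 + 110 = 850
Selection 12: 850 + 110 = 960
Selection 13: 960 + 110 = 1070
Selection 14: 1070 + 110 = 1180
Selection 15: 1180 + 110 = 1290
Selection 16: 1290 + 110 = 1400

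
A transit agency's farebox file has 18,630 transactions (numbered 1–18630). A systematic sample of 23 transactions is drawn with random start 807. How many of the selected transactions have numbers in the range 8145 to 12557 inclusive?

5

k = 18630/23 = 810
First selection ≥ 8145: 807 + ⌈(8145−807)/810⌉·810 = 807 + 10×810 = 8907
Last selection ≤ 12557: 807 + ⌊(12557−807)/810⌋·810 = 807 + 14×810 = 12147
Count = 14 − 10 + 1 = 5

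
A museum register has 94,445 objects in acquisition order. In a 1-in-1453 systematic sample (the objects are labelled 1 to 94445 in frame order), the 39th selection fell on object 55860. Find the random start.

646

k = 1453
r = 55860 − (39−1)×1453 = 55860 − 55214 = 646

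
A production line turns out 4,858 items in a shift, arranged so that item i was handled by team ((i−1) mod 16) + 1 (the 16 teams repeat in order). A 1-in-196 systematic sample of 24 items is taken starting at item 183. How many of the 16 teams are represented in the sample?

Consecutive selections differ by k = 196, so their team numbers differ by 196 mod 16 = 4.
gcd(196, 16) = 4, so the sample visits 16/4 = 4 distinct residues mod 16.
Start 183 is team 7; the teams hit are 3, 7, 11, 15.

4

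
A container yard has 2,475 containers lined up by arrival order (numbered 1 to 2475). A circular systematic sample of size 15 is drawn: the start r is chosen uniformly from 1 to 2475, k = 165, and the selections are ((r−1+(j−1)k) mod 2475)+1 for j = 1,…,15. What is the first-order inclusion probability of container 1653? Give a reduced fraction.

For each position j, as r ranges over 1…2475 the j-th selection hits every container exactly once, so container 1653 is selected for exactly 15 of the 2475 starts.
Inclusion probability = 15/2475 = 1/165.

1/165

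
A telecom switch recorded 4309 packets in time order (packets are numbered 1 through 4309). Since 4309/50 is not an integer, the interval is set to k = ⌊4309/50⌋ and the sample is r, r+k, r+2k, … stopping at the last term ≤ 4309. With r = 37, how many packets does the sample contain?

k = ⌊4309/50⌋ = 86
Achieved size = ⌊(4309 − 37)/86⌋ + 1 = ⌊4272/86⌋ + 1 = 49 + 1 = 50
(last selection: 37 + 49×86 = 4251 ≤ 4309; next would be 4337 > 4309)

50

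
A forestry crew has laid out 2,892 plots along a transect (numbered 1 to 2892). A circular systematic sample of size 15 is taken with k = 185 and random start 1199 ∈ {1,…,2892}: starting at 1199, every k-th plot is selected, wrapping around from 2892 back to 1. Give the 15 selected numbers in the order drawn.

1199, 1384, 1569, 1754, 1939, 2124, 2309, 2494, 2679, 2864, 157, 342, 527, 712, 897

Selection 1: 1199
Selection 2: 1199 + 185 = 1384
Selection 3: 1384 + 185 = 1569
Selection 4: 1569 + 185 = 1754
Selection 5: 1754 + 185 = 1939
Selection 6: 1939 + 185 = 2124
Selection 7: 2124 + 185 = 2309
Selection 8: 2309 + 185 = 2494
Selection 9: 2494 + 185 = 2679
Selection 10: 2679 + 185 = 2864
Selection 11: 2864 + 185 = 3049 → 3049 − 2892 = 157
Selection 12: 157 + 185 = 342
Selection 13: 342 + 185 = 527
Selection 14: 527 + 185 = 712
Selection 15: 712 + 185 = 897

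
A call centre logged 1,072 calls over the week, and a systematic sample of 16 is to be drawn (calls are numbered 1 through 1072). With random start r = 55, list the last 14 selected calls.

189, 256, 323, 390, 457, 524, 591, 658, 725, 792, 859, 926, 993, 1060

k = N/n = 1072/16 = 67
3rd selection = 55 + 2×67 = 189
4th: 189 + 67 = 256
5th: 256 + 67 = 323
6th: 323 + 67 = 390
7th: 390 + 67 = 457
8th: 457 + 67 = 524
9th: 524 + 67 = 591
10th: 591 + 67 = 658
11th: 658 + 67 = 725
12th: 725 + 67 = 792
13th: 792 + 67 = 859
14th: 859 + 67 = 926
15th: 926 + 67 = 993
16th: 993 + 67 = 1060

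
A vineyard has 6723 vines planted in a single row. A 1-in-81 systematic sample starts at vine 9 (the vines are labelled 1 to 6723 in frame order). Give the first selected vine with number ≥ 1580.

1629

k = 81
Steps past start: ⌈(1580 − 9)/81⌉ = ⌈1571/81⌉ = 20
Selected vine: 9 + 20×81 = 1629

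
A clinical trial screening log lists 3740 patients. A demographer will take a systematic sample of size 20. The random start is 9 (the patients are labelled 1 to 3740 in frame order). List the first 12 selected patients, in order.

9, 196, 383, 570, 757, 944, 1131, 1318, 1505, 1692, 1879, 2066

k = N/n = 3740/20 = 187
patient 1: 9
patient 2: 9 + 187 = 196
patient 3: 196 + 187 = 383
patient 4: 383 + 187 = 570
patient 5: 570 + 187 = 757
patient 6: 757 + 187 = 944
patient 7: 944 + 187 = 1131
patient 8: 1131 + 187 = 1318
patient 9: 1318 + 187 = 1505
patient 10: 1505 + 187 = 1692
patient 11: 1692 + 187 = 1879
patient 12: 1879 + 187 = 2066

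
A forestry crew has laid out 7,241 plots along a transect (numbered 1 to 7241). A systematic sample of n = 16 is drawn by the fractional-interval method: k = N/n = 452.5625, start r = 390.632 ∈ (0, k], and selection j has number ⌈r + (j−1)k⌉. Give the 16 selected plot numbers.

391, 844, 1296, 1749, 2201, 2654, 3107, 3559, 4012, 4464, 4917, 5369, 5822, 6274, 6727, 7180

j=1: r + 0k = 390.632 → ⌈·⌉ = 391
j=2: r + 1k = 843.1945 → ⌈·⌉ = 844
j=3: r + 2k = 1295.757 → ⌈·⌉ = 1296
j=4: r + 3k = 1748.3195 → ⌈·⌉ = 1749
j=5: r + 4k = 2200.882 → ⌈·⌉ = 2201
j=6: r + 5k = 2653.4445 → ⌈·⌉ = 2654
j=7: r + 6k = 3106.007 → ⌈·⌉ = 3107
j=8: r + 7k = 3558.5695 → ⌈·⌉ = 3559
j=9: r + 8k = 4011.132 → ⌈·⌉ = 4012
j=10: r + 9k = 4463.6945 → ⌈·⌉ = 4464
j=11: r + 10k = 4916.257 → ⌈·⌉ = 4917
j=12: r + 11k = 5368.8195 → ⌈·⌉ = 5369
j=13: r + 12k = 5821.382 → ⌈·⌉ = 5822
j=14: r + 13k = 6273.9445 → ⌈·⌉ = 6274
j=15: r + 14k = 6726.507 → ⌈·⌉ = 6727
j=16: r + 15k = 7179.0695 → ⌈·⌉ = 7180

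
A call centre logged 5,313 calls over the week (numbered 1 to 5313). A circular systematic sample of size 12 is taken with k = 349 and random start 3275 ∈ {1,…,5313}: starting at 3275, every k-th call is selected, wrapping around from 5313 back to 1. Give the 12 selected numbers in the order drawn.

3275, 3624, 3973, 4322, 4671, 5020, 56, 405, 754, 1103, 1452, 1801

Selection 1: 3275
Selection 2: 3275 + 349 = 3624
Selection 3: 3624 + 349 = 3973
Selection 4: 3973 + 349 = 4322
Selection 5: 4322 + 349 = 4671
Selection 6: 4671 + 349 = 5020
Selection 7: 5020 + 349 = 5369 → 5369 − 5313 = 56
Selection 8: 56 + 349 = 405
Selection 9: 405 + 349 = 754
Selection 10: 754 + 349 = 1103
Selection 11: 1103 + 349 = 1452
Selection 12: 1452 + 349 = 1801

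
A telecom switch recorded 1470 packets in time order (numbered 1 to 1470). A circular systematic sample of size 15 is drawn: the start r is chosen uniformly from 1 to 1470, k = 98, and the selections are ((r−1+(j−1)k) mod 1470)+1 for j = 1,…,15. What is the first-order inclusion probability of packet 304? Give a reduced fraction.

1/98

For each position j, as r ranges over 1…1470 the j-th selection hits every packet exactly once, so packet 304 is selected for exactly 15 of the 1470 starts.
Inclusion probability = 15/1470 = 1/98.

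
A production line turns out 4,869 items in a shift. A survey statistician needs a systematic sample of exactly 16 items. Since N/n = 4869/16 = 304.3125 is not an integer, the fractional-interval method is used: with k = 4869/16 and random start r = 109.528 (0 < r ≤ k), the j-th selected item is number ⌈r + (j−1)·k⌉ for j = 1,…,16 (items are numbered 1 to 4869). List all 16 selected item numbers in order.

110, 414, 719, 1023, 1327, 1632, 1936, 2240, 2545, 2849, 3153, 3457, 3762, 4066, 4370, 4675

j=1: r + 0k = 109.528 → ⌈·⌉ = 110
j=2: r + 1k = 413.8405 → ⌈·⌉ = 414
j=3: r + 2k = 718.153 → ⌈·⌉ = 719
j=4: r + 3k = 1022.4655 → ⌈·⌉ = 1023
j=5: r + 4k = 1326.778 → ⌈·⌉ = 1327
j=6: r + 5k = 1631.0905 → ⌈·⌉ = 1632
j=7: r + 6k = 1935.403 → ⌈·⌉ = 1936
j=8: r + 7k = 2239.7155 → ⌈·⌉ = 2240
j=9: r + 8k = 2544.028 → ⌈·⌉ = 2545
j=10: r + 9k = 2848.3405 → ⌈·⌉ = 2849
j=11: r + 10k = 3152.653 → ⌈·⌉ = 3153
j=12: r + 11k = 3456.9655 → ⌈·⌉ = 3457
j=13: r + 12k = 3761.278 → ⌈·⌉ = 3762
j=14: r + 13k = 4065.5905 → ⌈·⌉ = 4066
j=15: r + 14k = 4369.903 → ⌈·⌉ = 4370
j=16: r + 15k = 4674.2155 → ⌈·⌉ = 4675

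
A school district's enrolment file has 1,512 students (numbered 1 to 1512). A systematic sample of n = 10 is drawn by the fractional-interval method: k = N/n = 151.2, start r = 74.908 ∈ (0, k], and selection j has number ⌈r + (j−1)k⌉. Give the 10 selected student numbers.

75, 227, 378, 529, 680, 831, 983, 1134, 1285, 1436

j=1: r + 0k = 74.908 → ⌈·⌉ = 75
j=2: r + 1k = 226.108 → ⌈·⌉ = 227
j=3: r + 2k = 377.308 → ⌈·⌉ = 378
j=4: r + 3k = 528.508 → ⌈·⌉ = 529
j=5: r + 4k = 679.708 → ⌈·⌉ = 680
j=6: r + 5k = 830.908 → ⌈·⌉ = 831
j=7: r + 6k = 982.108 → ⌈·⌉ = 983
j=8: r + 7k = 1133.308 → ⌈·⌉ = 1134
j=9: r + 8k = 1284.508 → ⌈·⌉ = 1285
j=10: r + 9k = 1435.708 → ⌈·⌉ = 1436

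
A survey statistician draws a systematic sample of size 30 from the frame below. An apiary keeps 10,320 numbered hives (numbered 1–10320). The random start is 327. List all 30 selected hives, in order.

327, 671, 1015, 1359, 1703, 2047, 2391, 2735, 3079, 3423, 3767, 4111, 4455, 4799, 5143, 5487, 5831, 6175, 6519, 6863, 7207, 7551, 7895, 8239, 8583, 8927, 9271, 9615, 9959, 10303

k = N/n = 10320/30 = 344
hive 1: 327
hive 2: 327 + 344 = 671
hive 3: 671 + 344 = 1015
hive 4: 1015 + 344 = 1359
hive 5: 1359 + 344 = 1703
hive 6: 1703 + 344 = 2047
hive 7: 2047 + 344 = 2391
hive 8: 2391 + 344 = 2735
hive 9: 2735 + 344 = 3079
hive 10: 3079 + 344 = 3423
hive 11: 3423 + 344 = 3767
hive 12: 3767 + 344 = 4111
hive 13: 4111 + 344 = 4455
hive 14: 4455 + 344 = 4799
hive 15: 4799 + 344 = 5143
hive 16: 5143 + 344 = 5487
hive 17: 5487 + 344 = 5831
hive 18: 5831 + 344 = 6175
hive 19: 6175 + 344 = 6519
hive 20: 6519 + 344 = 6863
hive 21: 6863 + 344 = 7207
hive 22: 7207 + 344 = 7551
hive 23: 7551 + 344 = 7895
hive 24: 7895 + 344 = 8239
hive 25: 8239 + 344 = 8583
hive 26: 8583 + 344 = 8927
hive 27: 8927 + 344 = 9271
hive 28: 9271 + 344 = 9615
hive 29: 9615 + 344 = 9959
hive 30: 9959 + 344 = 10303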